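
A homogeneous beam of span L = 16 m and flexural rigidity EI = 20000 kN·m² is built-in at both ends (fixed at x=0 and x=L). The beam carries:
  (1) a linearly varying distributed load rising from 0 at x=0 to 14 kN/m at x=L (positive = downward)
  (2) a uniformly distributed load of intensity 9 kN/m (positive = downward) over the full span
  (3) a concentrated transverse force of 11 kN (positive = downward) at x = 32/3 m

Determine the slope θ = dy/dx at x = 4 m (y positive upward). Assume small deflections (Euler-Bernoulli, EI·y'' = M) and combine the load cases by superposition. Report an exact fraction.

Load 1 — triangular load w₀=14 kN/m (0→w₀ over full span):
  θ_1 = -w₀(2x(L-x)(L-2x)(x+2L)+x²(L-x)²)/(120LEI) = -14·(2·4·(16-4)·(16-2·4)·(4+2·16)+4²·(16-4)²)/(120·16·20000) = -273/25000 rad
Load 2 — uniform load w=9 kN/m over full span:
  θ_2 = -wx(L-x)(L-2x)/(12EI) = -9·4·(16-4)·(16-2·4)/(12·20000) = -9/625 rad
Load 3 — point force P=11 kN at a=32/3 m (b=L-a=16/3):
  θ_3 = -Pb²x(2aL-(3a+b)x)/(2L³EI)  [x≤a] = -11·(16/3)²·4·(2·(32/3)·16-(3·(32/3)+(16/3))·4)/(2·16³·20000) = -11/7500 rad
Superposition: θ = Σ θ_i = -2009/75000 rad ≈ -0.026787 rad

θ(4) = -2009/75000 rad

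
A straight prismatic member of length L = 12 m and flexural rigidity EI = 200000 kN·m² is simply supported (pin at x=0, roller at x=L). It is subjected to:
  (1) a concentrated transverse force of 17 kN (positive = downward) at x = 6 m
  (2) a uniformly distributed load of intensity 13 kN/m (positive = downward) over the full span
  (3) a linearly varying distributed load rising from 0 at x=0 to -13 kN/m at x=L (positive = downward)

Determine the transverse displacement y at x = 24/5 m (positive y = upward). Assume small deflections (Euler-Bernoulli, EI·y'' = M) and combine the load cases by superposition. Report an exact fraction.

Load 1 — point force P=17 kN at a=6 m (b=L-a=6):
  y_1 = -Pbx(L²-b²-x²)/(6LEI)  [x≤a] = -17·6·(24/5)·(12²-6²-(24/5)²)/(6·12·200000) = -9027/3125000 m
Load 2 — uniform load w=13 kN/m over full span:
  y_2 = -wx(L³-2Lx²+x³)/(24EI) = -13·(24/5)·(12³-2·12·(24/5)²+(24/5)³)/(24·200000) = -32643/1953125 m
Load 3 — triangular load w₀=-13 kN/m (0→w₀ over full span):
  y_3 = -w₀x(7L⁴-10L²x²+3x⁴)/(360LEI) = -(-13)·(24/5)·(7·12⁴-10·12²·(24/5)²+3·(24/5)⁴)/(360·12·200000) = 400491/48828125 m
Superposition: y = Σ y_i = -4453047/390625000 m ≈ -0.011400 m

y(24/5) = -4453047/390625000 m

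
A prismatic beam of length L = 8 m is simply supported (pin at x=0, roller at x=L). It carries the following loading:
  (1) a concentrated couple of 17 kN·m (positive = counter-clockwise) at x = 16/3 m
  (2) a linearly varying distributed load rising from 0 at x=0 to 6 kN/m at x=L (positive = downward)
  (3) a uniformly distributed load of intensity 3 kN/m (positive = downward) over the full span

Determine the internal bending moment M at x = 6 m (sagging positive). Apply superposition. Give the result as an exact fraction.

Load 1 — applied couple M₀=17 kN·m at a=16/3 m (b=L-a=8/3):
  M_1 = M₀x/L - M₀  [x>a] = 17·6/8 - 17 = -17/4 kN·m
Load 2 — triangular load w₀=6 kN/m (0→w₀ over full span):
  M_2 = w₀Lx/6 - w₀x³/(6L) = 6·8·6/6 - 6·6³/(6·8) = 21 kN·m
Load 3 — uniform load w=3 kN/m over full span:
  M_3 = wx(L-x)/2 = 3·6·(8-6)/2 = 18 kN·m
Superposition: M = Σ M_i = 139/4 kN·m ≈ 34.750000 kN·m

M(6) = 139/4 kN·m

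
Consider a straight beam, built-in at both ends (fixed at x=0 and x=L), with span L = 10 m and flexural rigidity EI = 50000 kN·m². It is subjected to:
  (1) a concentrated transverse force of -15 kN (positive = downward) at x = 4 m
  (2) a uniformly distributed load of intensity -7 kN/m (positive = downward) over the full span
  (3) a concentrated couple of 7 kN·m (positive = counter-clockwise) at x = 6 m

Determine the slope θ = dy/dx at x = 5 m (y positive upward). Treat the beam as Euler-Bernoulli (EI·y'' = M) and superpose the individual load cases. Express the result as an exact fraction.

θ(5) = -23/250000 rad

Load 1 — point force P=-15 kN at a=4 m (b=L-a=6):
  θ_1 = Pa²(L-x)(2bL-(3b+a)(L-x))/(2L³EI)  [x>a] = (-15)·4²·(10-5)·(2·6·10-(3·6+4)·(10-5))/(2·10³·50000) = -3/25000 rad
Load 2 — uniform load w=-7 kN/m over full span:
  θ_2 = -wx(L-x)(L-2x)/(12EI) = -(-7)·5·(10-5)·(10-2·5)/(12·50000) = 0 rad
Load 3 — applied couple M₀=7 kN·m at a=6 m (b=L-a=4):
  θ_3 = (R_Ax²/2 - M_Ax)/EI  [x≤a] with R_A=126/125, M_A=56/25 = ((126/125)·5²/2 - (56/25)·5)/50000 = 7/250000 rad
Superposition: θ = Σ θ_i = -23/250000 rad ≈ -0.000092 rad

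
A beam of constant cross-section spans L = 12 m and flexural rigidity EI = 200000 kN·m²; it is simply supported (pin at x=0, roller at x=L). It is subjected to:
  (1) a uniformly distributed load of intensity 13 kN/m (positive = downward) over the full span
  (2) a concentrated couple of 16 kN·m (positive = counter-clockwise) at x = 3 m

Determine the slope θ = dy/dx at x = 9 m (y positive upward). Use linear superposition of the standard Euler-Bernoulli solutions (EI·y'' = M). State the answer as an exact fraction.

Load 1 — uniform load w=13 kN/m over full span:
  θ_1 = -w(L³-6Lx²+4x³)/(24EI) = -13·(12³-6·12·9²+4·9³)/(24·200000) = 1287/400000 rad
Load 2 — applied couple M₀=16 kN·m at a=3 m (b=L-a=9):
  θ_2 = (M₀x²/(2L)-M₀(x-a)+C₁)/EI  [x>a] with C₁=M₀(3b²-L²)/(6L)=22 = (16·9²/(2·12)-16·(9-3)+22)/200000 = -1/10000 rad
Superposition: θ = Σ θ_i = 1247/400000 rad ≈ 0.003118 rad

θ(9) = 1247/400000 rad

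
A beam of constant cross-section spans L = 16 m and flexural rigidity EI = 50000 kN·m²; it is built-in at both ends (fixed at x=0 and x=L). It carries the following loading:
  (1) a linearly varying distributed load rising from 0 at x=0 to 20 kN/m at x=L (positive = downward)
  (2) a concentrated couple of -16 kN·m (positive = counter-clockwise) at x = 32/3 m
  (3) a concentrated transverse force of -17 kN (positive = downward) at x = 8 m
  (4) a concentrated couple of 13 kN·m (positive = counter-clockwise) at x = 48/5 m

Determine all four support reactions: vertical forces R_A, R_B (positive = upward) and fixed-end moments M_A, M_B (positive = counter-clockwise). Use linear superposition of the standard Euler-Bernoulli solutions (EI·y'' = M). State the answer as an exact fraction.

R_A = 11801/300 kN, M_A = 10162/75 kN·m, R_B = 31099/300 kN, M_B = -5511/25 kN·m

Load 1 — triangular load w₀=20 kN/m (0→w₀ over full span):
  R_A = 3w₀L/20 = 3·20·16/20 = 48 kN
  M_A = w₀L²/30 = 20·16²/30 = 512/3 kN·m
  R_B = 7w₀L/20 = 7·20·16/20 = 112 kN
  M_B = -w₀L²/20 = -20·16²/20 = -256 kN·m
Load 2 — applied couple M₀=-16 kN·m at a=32/3 m (b=L-a=16/3):
  R_A = 6M₀ab/L³ = 6·(-16)·(32/3)·(16/3)/16³ = -4/3 kN
  M_A = M₀b(2a-b)/L² = (-16)·(16/3)·(2·(32/3)-(16/3))/16² = -16/3 kN·m
  R_B = -6M₀ab/L³ = -6·(-16)·(32/3)·(16/3)/16³ = 4/3 kN
  M_B = M₀a(2b-a)/L² = (-16)·(32/3)·(2·(16/3)-(32/3))/16² = 0 kN·m
Load 3 — point force P=-17 kN at a=8 m (b=L-a=8):
  R_A = Pb²(3a+b)/L³ = (-17)·8²·(3·8+8)/16³ = -17/2 kN
  M_A = Pab²/L² = (-17)·8·8²/16² = -34 kN·m
  R_B = Pa²(a+3b)/L³ = (-17)·8²·(8+3·8)/16³ = -17/2 kN
  M_B = -Pa²b/L² = -(-17)·8²·8/16² = 34 kN·m
Load 4 — applied couple M₀=13 kN·m at a=48/5 m (b=L-a=32/5):
  R_A = 6M₀ab/L³ = 6·13·(48/5)·(32/5)/16³ = 117/100 kN
  M_A = M₀b(2a-b)/L² = 13·(32/5)·(2·(48/5)-(32/5))/16² = 104/25 kN·m
  R_B = -6M₀ab/L³ = -6·13·(48/5)·(32/5)/16³ = -117/100 kN
  M_B = M₀a(2b-a)/L² = 13·(48/5)·(2·(32/5)-(48/5))/16² = 39/25 kN·m
Superposition: R_A = 11801/300 kN, M_A = 10162/75 kN·m, R_B = 31099/300 kN, M_B = -5511/25 kN·m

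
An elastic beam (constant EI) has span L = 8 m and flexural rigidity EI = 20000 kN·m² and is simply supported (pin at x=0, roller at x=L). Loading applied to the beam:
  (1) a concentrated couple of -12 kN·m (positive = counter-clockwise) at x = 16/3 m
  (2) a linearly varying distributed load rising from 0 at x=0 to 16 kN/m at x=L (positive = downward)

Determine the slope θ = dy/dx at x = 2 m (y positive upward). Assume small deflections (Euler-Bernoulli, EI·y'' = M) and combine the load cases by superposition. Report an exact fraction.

Load 1 — applied couple M₀=-12 kN·m at a=16/3 m (b=L-a=8/3):
  θ_1 = (M₀x²/(2L)+C₁)/EI  [x≤a] with C₁=M₀(3b²-L²)/(6L)=32/3 = ((-12)·2²/(2·8)+(32/3))/20000 = 23/60000 rad
Load 2 — triangular load w₀=16 kN/m (0→w₀ over full span):
  θ_2 = -w₀(7L⁴-30L²x²+15x⁴)/(360LEI) = -16·(7·8⁴-30·8²·2²+15·2⁴)/(360·8·20000) = -1327/225000 rad
Superposition: θ = Σ θ_i = -4963/900000 rad ≈ -0.005514 rad

θ(2) = -4963/900000 rad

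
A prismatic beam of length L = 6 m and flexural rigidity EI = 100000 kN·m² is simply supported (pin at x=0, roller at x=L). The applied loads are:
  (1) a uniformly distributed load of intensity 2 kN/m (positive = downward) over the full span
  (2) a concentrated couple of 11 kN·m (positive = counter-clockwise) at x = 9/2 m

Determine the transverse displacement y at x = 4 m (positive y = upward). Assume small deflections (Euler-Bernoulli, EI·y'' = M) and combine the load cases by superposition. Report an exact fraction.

y(4) = -1639/3600000 m

Load 1 — uniform load w=2 kN/m over full span:
  y_1 = -wx(L³-2Lx²+x³)/(24EI) = -2·4·(6³-2·6·4²+4³)/(24·100000) = -11/37500 m
Load 2 — applied couple M₀=11 kN·m at a=9/2 m (b=L-a=3/2):
  y_2 = (M₀x³/(6L)+C₁x)/EI  [x≤a] with C₁=M₀(3b²-L²)/(6L)=-143/16 = (11·4³/(6·6)+(-143/16)·4)/100000 = -583/3600000 m
Superposition: y = Σ y_i = -1639/3600000 m ≈ -0.000455 m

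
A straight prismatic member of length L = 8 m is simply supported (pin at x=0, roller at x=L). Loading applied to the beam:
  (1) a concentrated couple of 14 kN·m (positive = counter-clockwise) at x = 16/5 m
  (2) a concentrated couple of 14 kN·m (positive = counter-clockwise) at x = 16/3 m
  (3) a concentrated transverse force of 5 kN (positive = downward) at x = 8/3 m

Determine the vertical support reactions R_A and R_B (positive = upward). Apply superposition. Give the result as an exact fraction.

R_A = 41/6 kN, R_B = -11/6 kN

Load 1 — applied couple M₀=14 kN·m at a=16/5 m (b=L-a=24/5):
  R_A = M₀/L = 14/8 = 7/4 kN
  R_B = -M₀/L = -14/8 = -7/4 kN
Load 2 — applied couple M₀=14 kN·m at a=16/3 m (b=L-a=8/3):
  R_A = M₀/L = 14/8 = 7/4 kN
  R_B = -M₀/L = -14/8 = -7/4 kN
Load 3 — point force P=5 kN at a=8/3 m (b=L-a=16/3):
  R_A = Pb/L = 5·(16/3)/8 = 10/3 kN
  R_B = Pa/L = 5·(8/3)/8 = 5/3 kN
Superposition: R_A = 41/6 kN, R_B = -11/6 kN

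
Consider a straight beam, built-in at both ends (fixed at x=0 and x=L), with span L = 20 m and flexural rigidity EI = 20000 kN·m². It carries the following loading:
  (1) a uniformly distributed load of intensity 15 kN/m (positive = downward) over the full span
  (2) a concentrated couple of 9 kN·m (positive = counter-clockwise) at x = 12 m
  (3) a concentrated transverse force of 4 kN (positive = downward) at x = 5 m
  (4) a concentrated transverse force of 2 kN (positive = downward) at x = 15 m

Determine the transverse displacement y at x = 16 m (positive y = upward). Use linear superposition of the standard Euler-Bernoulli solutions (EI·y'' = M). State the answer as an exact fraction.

y(16) = -978227/7500000 m

Load 1 — uniform load w=15 kN/m over full span:
  y_1 = -wx²(L-x)²/(24EI) = -15·16²·(20-16)²/(24·20000) = -16/125 m
Load 2 — applied couple M₀=9 kN·m at a=12 m (b=L-a=8):
  y_2 = (R_Ax³/6 - M_Ax²/2 - M₀(x-a)²/2)/EI  [x>a] with R_A=81/125, M_A=72/25 = ((81/125)·16³/6 - (72/25)·16²/2 - 9·(16-12)²/2)/20000 = 27/312500 m
Load 3 — point force P=4 kN at a=5 m (b=L-a=15):
  y_3 = -Pa²(L-x)²(3bL-(3b+a)(L-x))/(6L³EI)  [x>a] = -4·5²·(20-16)²·(3·15·20-(3·15+5)·(20-16))/(6·20³·20000) = -7/6000 m
Load 4 — point force P=2 kN at a=15 m (b=L-a=5):
  y_4 = -Pa²(L-x)²(3bL-(3b+a)(L-x))/(6L³EI)  [x>a] = -2·15²·(20-16)²·(3·5·20-(3·5+15)·(20-16))/(6·20³·20000) = -27/20000 m
Superposition: y = Σ y_i = -978227/7500000 m ≈ -0.130430 m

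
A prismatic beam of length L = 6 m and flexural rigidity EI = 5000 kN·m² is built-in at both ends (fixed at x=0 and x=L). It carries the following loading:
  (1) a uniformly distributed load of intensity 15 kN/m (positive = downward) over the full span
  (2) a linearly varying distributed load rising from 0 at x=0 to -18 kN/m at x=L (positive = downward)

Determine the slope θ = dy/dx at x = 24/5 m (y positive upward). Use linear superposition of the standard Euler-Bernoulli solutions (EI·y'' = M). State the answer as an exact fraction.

Load 1 — uniform load w=15 kN/m over full span:
  θ_1 = -wx(L-x)(L-2x)/(12EI) = -15·(24/5)·(6-(24/5))·(6-2·(24/5))/(12·5000) = 81/15625 rad
Load 2 — triangular load w₀=-18 kN/m (0→w₀ over full span):
  θ_2 = -w₀(2x(L-x)(L-2x)(x+2L)+x²(L-x)²)/(120LEI) = -(-18)·(2·(24/5)·(6-(24/5))·(6-2·(24/5))·((24/5)+2·6)+(24/5)²·(6-(24/5))²)/(120·6·5000) = -1296/390625 rad
Superposition: θ = Σ θ_i = 729/390625 rad ≈ 0.001866 rad

θ(24/5) = 729/390625 rad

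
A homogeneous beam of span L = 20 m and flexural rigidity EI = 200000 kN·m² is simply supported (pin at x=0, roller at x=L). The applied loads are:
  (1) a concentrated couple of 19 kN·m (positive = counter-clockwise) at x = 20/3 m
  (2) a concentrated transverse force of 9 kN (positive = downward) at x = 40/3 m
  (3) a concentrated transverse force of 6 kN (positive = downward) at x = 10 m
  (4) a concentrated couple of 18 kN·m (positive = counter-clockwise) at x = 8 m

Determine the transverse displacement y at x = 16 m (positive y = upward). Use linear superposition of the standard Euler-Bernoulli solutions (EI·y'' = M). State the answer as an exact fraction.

y(16) = -1049/187500 m

Load 1 — applied couple M₀=19 kN·m at a=20/3 m (b=L-a=40/3):
  y_1 = (M₀x³/(6L)-M₀(x-a)²/2+C₁x)/EI  [x>a] with C₁=M₀(3b²-L²)/(6L)=190/9 = (19·16³/(6·20)-19·(16-(20/3))²/2+(190/9)·16)/200000 = 893/1125000 m
Load 2 — point force P=9 kN at a=40/3 m (b=L-a=20/3):
  y_2 = -Pa(L-x)(2Lx-a²-x²)/(6LEI)  [x>a] = -9·(40/3)·(20-16)·(2·20·16-(40/3)²-16²)/(6·20·200000) = -116/28125 m
Load 3 — point force P=6 kN at a=10 m (b=L-a=10):
  y_3 = -Pa(L-x)(2Lx-a²-x²)/(6LEI)  [x>a] = -6·10·(20-16)·(2·20·16-10²-16²)/(6·20·200000) = -71/25000 m
Load 4 — applied couple M₀=18 kN·m at a=8 m (b=L-a=12):
  y_4 = (M₀x³/(6L)-M₀(x-a)²/2+C₁x)/EI  [x>a] with C₁=M₀(3b²-L²)/(6L)=24/5 = (18·16³/(6·20)-18·(16-8)²/2+(24/5)·16)/200000 = 9/15625 m
Superposition: y = Σ y_i = -1049/187500 m ≈ -0.005595 m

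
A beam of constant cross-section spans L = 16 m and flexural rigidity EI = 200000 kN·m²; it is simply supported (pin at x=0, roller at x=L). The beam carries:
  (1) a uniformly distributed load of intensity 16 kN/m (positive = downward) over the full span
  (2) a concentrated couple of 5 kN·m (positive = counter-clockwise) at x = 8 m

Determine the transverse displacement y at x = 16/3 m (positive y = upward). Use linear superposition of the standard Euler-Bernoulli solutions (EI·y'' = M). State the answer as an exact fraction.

Load 1 — uniform load w=16 kN/m over full span:
  y_1 = -wx(L³-2Lx²+x³)/(24EI) = -16·(16/3)·(16³-2·16·(16/3)²+(16/3)³)/(24·200000) = -45056/759375 m
Load 2 — applied couple M₀=5 kN·m at a=8 m (b=L-a=8):
  y_2 = (M₀x³/(6L)+C₁x)/EI  [x≤a] with C₁=M₀(3b²-L²)/(6L)=-10/3 = (5·(16/3)³/(6·16)+(-10/3)·(16/3))/200000 = -1/20250 m
Superposition: y = Σ y_i = -90187/1518750 m ≈ -0.059382 m

y(16/3) = -90187/1518750 m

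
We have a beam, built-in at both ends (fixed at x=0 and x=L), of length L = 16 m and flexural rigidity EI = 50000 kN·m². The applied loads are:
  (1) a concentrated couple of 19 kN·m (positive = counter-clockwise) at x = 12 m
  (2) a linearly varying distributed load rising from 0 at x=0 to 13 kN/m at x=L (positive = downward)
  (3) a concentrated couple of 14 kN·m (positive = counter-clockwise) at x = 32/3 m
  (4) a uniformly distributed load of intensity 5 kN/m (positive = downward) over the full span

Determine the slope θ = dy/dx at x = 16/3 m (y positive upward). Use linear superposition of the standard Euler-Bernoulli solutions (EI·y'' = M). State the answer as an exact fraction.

θ(16/3) = -196031/30375000 rad

Load 1 — applied couple M₀=19 kN·m at a=12 m (b=L-a=4):
  θ_1 = (R_Ax²/2 - M_Ax)/EI  [x≤a] with R_A=171/128, M_A=95/16 = ((171/128)·(16/3)²/2 - (95/16)·(16/3))/50000 = -19/75000 rad
Load 2 — triangular load w₀=13 kN/m (0→w₀ over full span):
  θ_2 = -w₀(2x(L-x)(L-2x)(x+2L)+x²(L-x)²)/(120LEI) = -13·(2·(16/3)·(16-(16/3))·(16-2·(16/3))·((16/3)+2·16)+(16/3)²·(16-(16/3))²)/(120·16·50000) = -13312/3796875 rad
Load 3 — applied couple M₀=14 kN·m at a=32/3 m (b=L-a=16/3):
  θ_3 = (R_Ax²/2 - M_Ax)/EI  [x≤a] with R_A=7/6, M_A=14/3 = ((7/6)·(16/3)²/2 - (14/3)·(16/3))/50000 = -14/84375 rad
Load 4 — uniform load w=5 kN/m over full span:
  θ_4 = -wx(L-x)(L-2x)/(12EI) = -5·(16/3)·(16-(16/3))·(16-2·(16/3))/(12·50000) = -128/50625 rad
Superposition: θ = Σ θ_i = -196031/30375000 rad ≈ -0.006454 rad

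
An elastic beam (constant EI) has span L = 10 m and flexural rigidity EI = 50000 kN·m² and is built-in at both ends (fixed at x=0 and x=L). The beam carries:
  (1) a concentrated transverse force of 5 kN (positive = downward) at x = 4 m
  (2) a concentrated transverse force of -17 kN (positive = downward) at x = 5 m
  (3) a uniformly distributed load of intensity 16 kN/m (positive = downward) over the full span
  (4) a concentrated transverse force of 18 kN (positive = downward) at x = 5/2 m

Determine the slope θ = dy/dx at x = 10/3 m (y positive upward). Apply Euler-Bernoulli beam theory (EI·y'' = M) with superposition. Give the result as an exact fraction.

Load 1 — point force P=5 kN at a=4 m (b=L-a=6):
  θ_1 = -Pb²x(2aL-(3a+b)x)/(2L³EI)  [x≤a] = -5·6²·(10/3)·(2·4·10-(3·4+6)·(10/3))/(2·10³·50000) = -3/25000 rad
Load 2 — point force P=-17 kN at a=5 m (b=L-a=5):
  θ_2 = -Pb²x(2aL-(3a+b)x)/(2L³EI)  [x≤a] = -(-17)·5²·(10/3)·(2·5·10-(3·5+5)·(10/3))/(2·10³·50000) = 17/36000 rad
Load 3 — uniform load w=16 kN/m over full span:
  θ_3 = -wx(L-x)(L-2x)/(12EI) = -16·(10/3)·(10-(10/3))·(10-2·(10/3))/(12·50000) = -4/2025 rad
Load 4 — point force P=18 kN at a=5/2 m (b=L-a=15/2):
  θ_4 = Pa²(L-x)(2bL-(3b+a)(L-x))/(2L³EI)  [x>a] = 18·(5/2)²·(10-(10/3))·(2·(15/2)·10-(3·(15/2)+(5/2))·(10-(10/3)))/(2·10³·50000) = -1/8000 rad
Superposition: θ = Σ θ_i = -28319/16200000 rad ≈ -0.001748 rad

θ(10/3) = -28319/16200000 rad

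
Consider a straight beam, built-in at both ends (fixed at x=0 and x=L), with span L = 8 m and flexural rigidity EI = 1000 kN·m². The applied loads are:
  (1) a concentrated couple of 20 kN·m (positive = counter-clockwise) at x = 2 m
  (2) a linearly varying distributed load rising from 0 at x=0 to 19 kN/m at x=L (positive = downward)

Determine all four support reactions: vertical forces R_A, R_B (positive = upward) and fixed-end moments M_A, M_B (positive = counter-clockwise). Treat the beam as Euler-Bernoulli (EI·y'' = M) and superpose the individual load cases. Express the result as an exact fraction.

R_A = 2049/80 kN, M_A = 2207/60 kN·m, R_B = 4031/80 kN, M_B = -1091/20 kN·m

Load 1 — applied couple M₀=20 kN·m at a=2 m (b=L-a=6):
  R_A = 6M₀ab/L³ = 6·20·2·6/8³ = 45/16 kN
  M_A = M₀b(2a-b)/L² = 20·6·(2·2-6)/8² = -15/4 kN·m
  R_B = -6M₀ab/L³ = -6·20·2·6/8³ = -45/16 kN
  M_B = M₀a(2b-a)/L² = 20·2·(2·6-2)/8² = 25/4 kN·m
Load 2 — triangular load w₀=19 kN/m (0→w₀ over full span):
  R_A = 3w₀L/20 = 3·19·8/20 = 114/5 kN
  M_A = w₀L²/30 = 19·8²/30 = 608/15 kN·m
  R_B = 7w₀L/20 = 7·19·8/20 = 266/5 kN
  M_B = -w₀L²/20 = -19·8²/20 = -304/5 kN·m
Superposition: R_A = 2049/80 kN, M_A = 2207/60 kN·m, R_B = 4031/80 kN, M_B = -1091/20 kN·m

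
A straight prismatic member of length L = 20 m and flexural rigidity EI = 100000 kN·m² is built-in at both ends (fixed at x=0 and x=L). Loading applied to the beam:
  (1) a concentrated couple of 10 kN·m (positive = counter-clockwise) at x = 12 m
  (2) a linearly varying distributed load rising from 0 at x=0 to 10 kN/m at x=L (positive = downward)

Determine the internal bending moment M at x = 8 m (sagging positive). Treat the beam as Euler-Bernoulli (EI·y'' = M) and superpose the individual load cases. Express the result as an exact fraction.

Load 1 — applied couple M₀=10 kN·m at a=12 m (b=L-a=8):
  M_1 = R_Ax - M_A  [x≤a] with R_A=18/25, M_A=16/5 = (18/25)·8 - (16/5) = 64/25 kN·m
Load 2 — triangular load w₀=10 kN/m (0→w₀ over full span):
  M_2 = 3w₀Lx/20 - w₀L²/30 - w₀x³/(6L) = 3·10·20·8/20 - 10·20²/30 - 10·8³/(6·20) = 64 kN·m
Superposition: M = Σ M_i = 1664/25 kN·m ≈ 66.560000 kN·m

M(8) = 1664/25 kN·m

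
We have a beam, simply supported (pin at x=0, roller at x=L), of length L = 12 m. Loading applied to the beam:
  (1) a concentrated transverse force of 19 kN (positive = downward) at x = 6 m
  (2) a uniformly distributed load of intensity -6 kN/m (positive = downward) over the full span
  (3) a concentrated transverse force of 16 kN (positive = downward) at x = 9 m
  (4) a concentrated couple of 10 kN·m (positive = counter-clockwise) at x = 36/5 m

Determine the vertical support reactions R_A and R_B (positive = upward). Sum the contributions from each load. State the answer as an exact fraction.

Load 1 — point force P=19 kN at a=6 m (b=L-a=6):
  R_A = Pb/L = 19·6/12 = 19/2 kN
  R_B = Pa/L = 19·6/12 = 19/2 kN
Load 2 — uniform load w=-6 kN/m over full span:
  R_A = wL/2 = (-6)·12/2 = -36 kN
  R_B = wL/2 = (-6)·12/2 = -36 kN
Load 3 — point force P=16 kN at a=9 m (b=L-a=3):
  R_A = Pb/L = 16·3/12 = 4 kN
  R_B = Pa/L = 16·9/12 = 12 kN
Load 4 — applied couple M₀=10 kN·m at a=36/5 m (b=L-a=24/5):
  R_A = M₀/L = 10/12 = 5/6 kN
  R_B = -M₀/L = -10/12 = -5/6 kN
Superposition: R_A = -65/3 kN, R_B = -46/3 kN

R_A = -65/3 kN, R_B = -46/3 kN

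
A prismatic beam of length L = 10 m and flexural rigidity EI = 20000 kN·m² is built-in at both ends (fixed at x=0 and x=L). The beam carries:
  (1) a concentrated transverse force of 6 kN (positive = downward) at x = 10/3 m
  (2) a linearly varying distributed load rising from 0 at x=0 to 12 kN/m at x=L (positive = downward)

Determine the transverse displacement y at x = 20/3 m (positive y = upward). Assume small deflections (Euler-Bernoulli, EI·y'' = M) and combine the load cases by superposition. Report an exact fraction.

Load 1 — point force P=6 kN at a=10/3 m (b=L-a=20/3):
  y_1 = -Pa²(L-x)²(3bL-(3b+a)(L-x))/(6L³EI)  [x>a] = -6·(10/3)²·(10-(20/3))²·(3·(20/3)·10-(3·(20/3)+(10/3))·(10-(20/3)))/(6·10³·20000) = -11/14580 m
Load 2 — triangular load w₀=12 kN/m (0→w₀ over full span):
  y_2 = -w₀x²(L-x)²(x+2L)/(120LEI) = -12·(20/3)²·(10-(20/3))²·((20/3)+2·10)/(120·10·20000) = -8/1215 m
Superposition: y = Σ y_i = -107/14580 m ≈ -0.007339 m

y(20/3) = -107/14580 m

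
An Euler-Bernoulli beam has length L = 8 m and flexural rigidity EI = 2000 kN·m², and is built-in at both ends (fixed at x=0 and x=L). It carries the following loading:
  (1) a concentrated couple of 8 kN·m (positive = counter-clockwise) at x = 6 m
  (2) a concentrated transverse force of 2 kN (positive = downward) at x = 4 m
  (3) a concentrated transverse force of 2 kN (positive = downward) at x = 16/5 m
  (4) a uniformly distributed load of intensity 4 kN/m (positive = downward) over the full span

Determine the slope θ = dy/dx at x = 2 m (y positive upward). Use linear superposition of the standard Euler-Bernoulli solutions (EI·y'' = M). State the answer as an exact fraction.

θ(2) = -11383/1000000 rad

Load 1 — applied couple M₀=8 kN·m at a=6 m (b=L-a=2):
  θ_1 = (R_Ax²/2 - M_Ax)/EI  [x≤a] with R_A=9/8, M_A=5/2 = ((9/8)·2²/2 - (5/2)·2)/2000 = -11/8000 rad
Load 2 — point force P=2 kN at a=4 m (b=L-a=4):
  θ_2 = -Pb²x(2aL-(3a+b)x)/(2L³EI)  [x≤a] = -2·4²·2·(2·4·8-(3·4+4)·2)/(2·8³·2000) = -1/1000 rad
Load 3 — point force P=2 kN at a=16/5 m (b=L-a=24/5):
  θ_3 = -Pb²x(2aL-(3a+b)x)/(2L³EI)  [x≤a] = -2·(24/5)²·2·(2·(16/5)·8-(3·(16/5)+(24/5))·2)/(2·8³·2000) = -63/62500 rad
Load 4 — uniform load w=4 kN/m over full span:
  θ_4 = -wx(L-x)(L-2x)/(12EI) = -4·2·(8-2)·(8-2·2)/(12·2000) = -1/125 rad
Superposition: θ = Σ θ_i = -11383/1000000 rad ≈ -0.011383 rad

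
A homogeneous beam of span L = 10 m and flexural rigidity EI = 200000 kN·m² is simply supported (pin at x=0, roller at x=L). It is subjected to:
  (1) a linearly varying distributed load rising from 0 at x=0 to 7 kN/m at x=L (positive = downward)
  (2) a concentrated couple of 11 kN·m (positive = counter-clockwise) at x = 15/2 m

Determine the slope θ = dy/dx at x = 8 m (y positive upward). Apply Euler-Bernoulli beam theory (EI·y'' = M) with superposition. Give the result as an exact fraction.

θ(8) = 95443/144000000 rad

Load 1 — triangular load w₀=7 kN/m (0→w₀ over full span):
  θ_1 = -w₀(7L⁴-30L²x²+15x⁴)/(360LEI) = -7·(7·10⁴-30·10²·8²+15·8⁴)/(360·10·200000) = 5299/9000000 rad
Load 2 — applied couple M₀=11 kN·m at a=15/2 m (b=L-a=5/2):
  θ_2 = (M₀x²/(2L)-M₀(x-a)+C₁)/EI  [x>a] with C₁=M₀(3b²-L²)/(6L)=-715/48 = (11·8²/(2·10)-11·(8-(15/2))+(-715/48))/200000 = 3553/48000000 rad
Superposition: θ = Σ θ_i = 95443/144000000 rad ≈ 0.000663 rad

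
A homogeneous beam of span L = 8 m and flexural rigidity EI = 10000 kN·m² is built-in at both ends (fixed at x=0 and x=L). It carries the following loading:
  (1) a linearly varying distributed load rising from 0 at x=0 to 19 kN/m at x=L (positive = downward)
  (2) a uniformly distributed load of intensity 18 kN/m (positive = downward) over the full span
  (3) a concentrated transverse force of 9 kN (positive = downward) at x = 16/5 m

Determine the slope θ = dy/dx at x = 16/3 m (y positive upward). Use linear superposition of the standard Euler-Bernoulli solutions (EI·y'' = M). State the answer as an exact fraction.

θ(16/3) = 174808/18984375 rad

Load 1 — triangular load w₀=19 kN/m (0→w₀ over full span):
  θ_1 = -w₀(2x(L-x)(L-2x)(x+2L)+x²(L-x)²)/(120LEI) = -19·(2·(16/3)·(8-(16/3))·(8-2·(16/3))·((16/3)+2·8)+(16/3)²·(8-(16/3))²)/(120·8·10000) = 2128/759375 rad
Load 2 — uniform load w=18 kN/m over full span:
  θ_2 = -wx(L-x)(L-2x)/(12EI) = -18·(16/3)·(8-(16/3))·(8-2·(16/3))/(12·10000) = 32/5625 rad
Load 3 — point force P=9 kN at a=16/5 m (b=L-a=24/5):
  θ_3 = Pa²(L-x)(2bL-(3b+a)(L-x))/(2L³EI)  [x>a] = 9·(16/5)²·(8-(16/3))·(2·(24/5)·8-(3·(24/5)+(16/5))·(8-(16/3)))/(2·8³·10000) = 56/78125 rad
Superposition: θ = Σ θ_i = 174808/18984375 rad ≈ 0.009208 rad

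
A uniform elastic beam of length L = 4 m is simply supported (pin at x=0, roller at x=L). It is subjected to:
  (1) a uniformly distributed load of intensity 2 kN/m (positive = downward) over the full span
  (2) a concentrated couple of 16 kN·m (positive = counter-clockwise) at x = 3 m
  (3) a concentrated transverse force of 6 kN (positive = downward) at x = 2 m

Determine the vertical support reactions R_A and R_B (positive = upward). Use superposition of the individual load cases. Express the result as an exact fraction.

R_A = 11 kN, R_B = 3 kN

Load 1 — uniform load w=2 kN/m over full span:
  R_A = wL/2 = 2·4/2 = 4 kN
  R_B = wL/2 = 2·4/2 = 4 kN
Load 2 — applied couple M₀=16 kN·m at a=3 m (b=L-a=1):
  R_A = M₀/L = 16/4 = 4 kN
  R_B = -M₀/L = -16/4 = -4 kN
Load 3 — point force P=6 kN at a=2 m (b=L-a=2):
  R_A = Pb/L = 6·2/4 = 3 kN
  R_B = Pa/L = 6·2/4 = 3 kN
Superposition: R_A = 11 kN, R_B = 3 kN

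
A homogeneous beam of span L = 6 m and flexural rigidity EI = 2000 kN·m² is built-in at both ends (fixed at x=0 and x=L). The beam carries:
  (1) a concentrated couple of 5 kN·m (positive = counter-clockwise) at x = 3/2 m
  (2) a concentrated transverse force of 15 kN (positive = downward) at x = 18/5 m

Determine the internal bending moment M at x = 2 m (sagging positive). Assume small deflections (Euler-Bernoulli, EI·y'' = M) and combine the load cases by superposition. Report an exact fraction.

Load 1 — applied couple M₀=5 kN·m at a=3/2 m (b=L-a=9/2):
  M_1 = R_Ax - M_A - M₀  [x>a] with R_A=15/16, M_A=-15/16 = (15/16)·2 - (-15/16) - 5 = -35/16 kN·m
Load 2 — point force P=15 kN at a=18/5 m (b=L-a=12/5):
  M_2 = Pb²(3a+b)x/L³ - Pab²/L²  [x≤a] = 15·(12/5)²·(3·(18/5)+(12/5))·2/6³ - 15·(18/5)·(12/5)²/6² = 48/25 kN·m
Superposition: M = Σ M_i = -107/400 kN·m ≈ -0.267500 kN·m

M(2) = -107/400 kN·m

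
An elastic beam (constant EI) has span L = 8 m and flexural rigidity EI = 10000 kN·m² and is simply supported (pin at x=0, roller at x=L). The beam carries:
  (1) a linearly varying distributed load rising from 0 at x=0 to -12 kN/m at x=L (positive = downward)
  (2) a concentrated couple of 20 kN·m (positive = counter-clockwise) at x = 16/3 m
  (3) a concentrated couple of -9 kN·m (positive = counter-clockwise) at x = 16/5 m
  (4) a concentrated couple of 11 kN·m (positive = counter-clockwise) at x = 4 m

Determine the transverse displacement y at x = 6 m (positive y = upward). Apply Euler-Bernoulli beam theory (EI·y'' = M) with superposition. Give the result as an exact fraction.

y(6) = 47567/2250000 m

Load 1 — triangular load w₀=-12 kN/m (0→w₀ over full span):
  y_1 = -w₀x(7L⁴-10L²x²+3x⁴)/(360LEI) = -(-12)·6·(7·8⁴-10·8²·6²+3·6⁴)/(360·8·10000) = 119/5000 m
Load 2 — applied couple M₀=20 kN·m at a=16/3 m (b=L-a=8/3):
  y_2 = (M₀x³/(6L)-M₀(x-a)²/2+C₁x)/EI  [x>a] with C₁=M₀(3b²-L²)/(6L)=-160/9 = (20·6³/(6·8)-20·(6-(16/3))²/2+(-160/9)·6)/10000 = -19/9000 m
Load 3 — applied couple M₀=-9 kN·m at a=16/5 m (b=L-a=24/5):
  y_3 = (M₀x³/(6L)-M₀(x-a)²/2+C₁x)/EI  [x>a] with C₁=M₀(3b²-L²)/(6L)=-24/25 = ((-9)·6³/(6·8)-(-9)·(6-(16/5))²/2+(-24/25)·6)/10000 = -549/500000 m
Load 4 — applied couple M₀=11 kN·m at a=4 m (b=L-a=4):
  y_4 = (M₀x³/(6L)-M₀(x-a)²/2+C₁x)/EI  [x>a] with C₁=M₀(3b²-L²)/(6L)=-11/3 = (11·6³/(6·8)-11·(6-4)²/2+(-11/3)·6)/10000 = 11/20000 m
Superposition: y = Σ y_i = 47567/2250000 m ≈ 0.021141 m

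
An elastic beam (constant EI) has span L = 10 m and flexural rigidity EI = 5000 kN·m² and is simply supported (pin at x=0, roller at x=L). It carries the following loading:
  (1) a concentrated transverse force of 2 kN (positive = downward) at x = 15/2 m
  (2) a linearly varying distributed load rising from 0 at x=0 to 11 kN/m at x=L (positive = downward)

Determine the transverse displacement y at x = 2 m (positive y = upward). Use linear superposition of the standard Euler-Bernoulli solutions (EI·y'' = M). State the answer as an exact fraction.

y(2) = -83717/1000000 m

Load 1 — point force P=2 kN at a=15/2 m (b=L-a=5/2):
  y_1 = -Pbx(L²-b²-x²)/(6LEI)  [x≤a] = -2·(5/2)·2·(10²-(5/2)²-2²)/(6·10·5000) = -359/120000 m
Load 2 — triangular load w₀=11 kN/m (0→w₀ over full span):
  y_2 = -w₀x(7L⁴-10L²x²+3x⁴)/(360LEI) = -11·2·(7·10⁴-10·10²·2²+3·2⁴)/(360·10·5000) = -3784/46875 m
Superposition: y = Σ y_i = -83717/1000000 m ≈ -0.083717 m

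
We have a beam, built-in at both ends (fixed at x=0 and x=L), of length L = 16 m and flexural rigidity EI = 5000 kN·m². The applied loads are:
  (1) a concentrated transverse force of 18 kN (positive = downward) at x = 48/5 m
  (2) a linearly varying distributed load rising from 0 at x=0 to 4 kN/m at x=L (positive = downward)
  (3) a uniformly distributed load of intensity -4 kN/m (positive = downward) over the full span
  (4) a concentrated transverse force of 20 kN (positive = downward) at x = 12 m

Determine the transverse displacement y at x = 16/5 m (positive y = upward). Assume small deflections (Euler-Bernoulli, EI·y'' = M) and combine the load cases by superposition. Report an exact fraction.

Load 1 — point force P=18 kN at a=48/5 m (b=L-a=32/5):
  y_1 = -Pb²x²(3aL-(3a+b)x)/(6L³EI)  [x≤a] = -18·(32/5)²·(16/5)²·(3·(48/5)·16-(3·(48/5)+(32/5))·(16/5))/(6·16³·5000) = -208896/9765625 m
Load 2 — triangular load w₀=4 kN/m (0→w₀ over full span):
  y_2 = -w₀x²(L-x)²(x+2L)/(120LEI) = -4·(16/5)²·(16-(16/5))²·((16/5)+2·16)/(120·16·5000) = -720896/29296875 m
Load 3 — uniform load w=-4 kN/m over full span:
  y_3 = -wx²(L-x)²/(24EI) = -(-4)·(16/5)²·(16-(16/5))²/(24·5000) = 65536/1171875 m
Load 4 — point force P=20 kN at a=12 m (b=L-a=4):
  y_4 = -Pb²x²(3aL-(3a+b)x)/(6L³EI)  [x≤a] = -20·4²·(16/5)²·(3·12·16-(3·12+4)·(16/5))/(6·16³·5000) = -112/9375 m
Superposition: y = Σ y_i = -19728/9765625 m ≈ -0.002020 m

y(16/5) = -19728/9765625 m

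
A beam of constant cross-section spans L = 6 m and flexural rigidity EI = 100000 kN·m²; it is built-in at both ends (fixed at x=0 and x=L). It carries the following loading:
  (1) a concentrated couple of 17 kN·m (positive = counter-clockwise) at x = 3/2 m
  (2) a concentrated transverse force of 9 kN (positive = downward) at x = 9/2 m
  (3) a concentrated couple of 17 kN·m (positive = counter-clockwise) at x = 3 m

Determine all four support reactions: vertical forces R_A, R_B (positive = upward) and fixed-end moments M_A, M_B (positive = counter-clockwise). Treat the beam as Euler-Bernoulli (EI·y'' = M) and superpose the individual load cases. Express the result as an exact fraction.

R_A = 283/32 kN, M_A = 115/32 kN·m, R_B = 5/32 kN, M_B = 63/32 kN·m

Load 1 — applied couple M₀=17 kN·m at a=3/2 m (b=L-a=9/2):
  R_A = 6M₀ab/L³ = 6·17·(3/2)·(9/2)/6³ = 51/16 kN
  M_A = M₀b(2a-b)/L² = 17·(9/2)·(2·(3/2)-(9/2))/6² = -51/16 kN·m
  R_B = -6M₀ab/L³ = -6·17·(3/2)·(9/2)/6³ = -51/16 kN
  M_B = M₀a(2b-a)/L² = 17·(3/2)·(2·(9/2)-(3/2))/6² = 85/16 kN·m
Load 2 — point force P=9 kN at a=9/2 m (b=L-a=3/2):
  R_A = Pb²(3a+b)/L³ = 9·(3/2)²·(3·(9/2)+(3/2))/6³ = 45/32 kN
  M_A = Pab²/L² = 9·(9/2)·(3/2)²/6² = 81/32 kN·m
  R_B = Pa²(a+3b)/L³ = 9·(9/2)²·((9/2)+3·(3/2))/6³ = 243/32 kN
  M_B = -Pa²b/L² = -9·(9/2)²·(3/2)/6² = -243/32 kN·m
Load 3 — applied couple M₀=17 kN·m at a=3 m (b=L-a=3):
  R_A = 6M₀ab/L³ = 6·17·3·3/6³ = 17/4 kN
  M_A = M₀b(2a-b)/L² = 17·3·(2·3-3)/6² = 17/4 kN·m
  R_B = -6M₀ab/L³ = -6·17·3·3/6³ = -17/4 kN
  M_B = M₀a(2b-a)/L² = 17·3·(2·3-3)/6² = 17/4 kN·m
Superposition: R_A = 283/32 kN, M_A = 115/32 kN·m, R_B = 5/32 kN, M_B = 63/32 kN·m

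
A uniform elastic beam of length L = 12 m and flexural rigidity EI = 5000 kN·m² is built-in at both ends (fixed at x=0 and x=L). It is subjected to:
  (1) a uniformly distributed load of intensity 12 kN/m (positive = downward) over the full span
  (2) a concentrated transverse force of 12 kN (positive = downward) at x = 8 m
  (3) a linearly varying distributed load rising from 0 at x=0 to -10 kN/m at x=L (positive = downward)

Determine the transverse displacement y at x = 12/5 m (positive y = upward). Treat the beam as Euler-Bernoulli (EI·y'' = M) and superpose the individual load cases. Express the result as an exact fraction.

Load 1 — uniform load w=12 kN/m over full span:
  y_1 = -wx²(L-x)²/(24EI) = -12·(12/5)²·(12-(12/5))²/(24·5000) = -20736/390625 m
Load 2 — point force P=12 kN at a=8 m (b=L-a=4):
  y_2 = -Pb²x²(3aL-(3a+b)x)/(6L³EI)  [x≤a] = -12·4²·(12/5)²·(3·8·12-(3·8+4)·(12/5))/(6·12³·5000) = -368/78125 m
Load 3 — triangular load w₀=-10 kN/m (0→w₀ over full span):
  y_3 = -w₀x²(L-x)²(x+2L)/(120LEI) = -(-10)·(12/5)²·(12-(12/5))²·((12/5)+2·12)/(120·12·5000) = 38016/1953125 m
Superposition: y = Σ y_i = -74864/1953125 m ≈ -0.038330 m

y(12/5) = -74864/1953125 m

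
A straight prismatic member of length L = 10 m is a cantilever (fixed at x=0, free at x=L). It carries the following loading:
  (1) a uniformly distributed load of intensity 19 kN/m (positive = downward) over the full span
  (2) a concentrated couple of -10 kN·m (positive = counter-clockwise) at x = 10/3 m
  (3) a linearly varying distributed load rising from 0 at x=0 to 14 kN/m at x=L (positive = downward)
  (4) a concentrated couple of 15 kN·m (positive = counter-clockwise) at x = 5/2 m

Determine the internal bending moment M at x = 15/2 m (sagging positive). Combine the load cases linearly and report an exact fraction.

M(15/2) = -4775/48 kN·m

Load 1 — uniform load w=19 kN/m over full span:
  M_1 = -w(L-x)²/2 = -19·(10-(15/2))²/2 = -475/8 kN·m
Load 2 — applied couple M₀=-10 kN·m at a=10/3 m (b=L-a=20/3):
  M_2 = 0  [x>a] = 0 kN·m
Load 3 — triangular load w₀=14 kN/m (0→w₀ over full span):
  M_3 = w₀Lx/2 - w₀L²/3 - w₀x³/(6L) = 14·10·(15/2)/2 - 14·10²/3 - 14·(15/2)³/(6·10) = -1925/48 kN·m
Load 4 — applied couple M₀=15 kN·m at a=5/2 m (b=L-a=15/2):
  M_4 = 0  [x>a] = 0 kN·m
Superposition: M = Σ M_i = -4775/48 kN·m ≈ -99.479167 kN·m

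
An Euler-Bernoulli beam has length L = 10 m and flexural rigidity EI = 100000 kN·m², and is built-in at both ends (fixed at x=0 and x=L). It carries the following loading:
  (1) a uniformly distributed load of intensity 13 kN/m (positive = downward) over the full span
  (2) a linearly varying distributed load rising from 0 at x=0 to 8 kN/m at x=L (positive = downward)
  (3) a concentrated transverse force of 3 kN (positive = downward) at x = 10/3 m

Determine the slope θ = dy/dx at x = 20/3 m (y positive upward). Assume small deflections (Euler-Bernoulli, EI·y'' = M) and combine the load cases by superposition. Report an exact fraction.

Load 1 — uniform load w=13 kN/m over full span:
  θ_1 = -wx(L-x)(L-2x)/(12EI) = -13·(20/3)·(10-(20/3))·(10-2·(20/3))/(12·100000) = 13/16200 rad
Load 2 — triangular load w₀=8 kN/m (0→w₀ over full span):
  θ_2 = -w₀(2x(L-x)(L-2x)(x+2L)+x²(L-x)²)/(120LEI) = -8·(2·(20/3)·(10-(20/3))·(10-2·(20/3))·((20/3)+2·10)+(20/3)²·(10-(20/3))²)/(120·10·100000) = 7/30375 rad
Load 3 — point force P=3 kN at a=10/3 m (b=L-a=20/3):
  θ_3 = Pa²(L-x)(2bL-(3b+a)(L-x))/(2L³EI)  [x>a] = 3·(10/3)²·(10-(20/3))·(2·(20/3)·10-(3·(20/3)+(10/3))·(10-(20/3)))/(2·10³·100000) = 1/32400 rad
Superposition: θ = Σ θ_i = 517/486000 rad ≈ 0.001064 rad

θ(20/3) = 517/486000 rad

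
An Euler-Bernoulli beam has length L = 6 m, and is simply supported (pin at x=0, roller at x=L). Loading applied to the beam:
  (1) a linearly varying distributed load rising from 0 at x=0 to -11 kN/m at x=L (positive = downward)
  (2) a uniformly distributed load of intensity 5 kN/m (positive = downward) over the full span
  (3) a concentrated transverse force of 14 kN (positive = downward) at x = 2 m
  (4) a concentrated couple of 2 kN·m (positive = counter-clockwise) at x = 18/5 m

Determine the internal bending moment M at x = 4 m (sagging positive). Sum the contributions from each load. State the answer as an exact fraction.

Load 1 — triangular load w₀=-11 kN/m (0→w₀ over full span):
  M_1 = w₀Lx/6 - w₀x³/(6L) = (-11)·6·4/6 - (-11)·4³/(6·6) = -220/9 kN·m
Load 2 — uniform load w=5 kN/m over full span:
  M_2 = wx(L-x)/2 = 5·4·(6-4)/2 = 20 kN·m
Load 3 — point force P=14 kN at a=2 m (b=L-a=4):
  M_3 = Pa(L-x)/L  [x>a] = 14·2·(6-4)/6 = 28/3 kN·m
Load 4 — applied couple M₀=2 kN·m at a=18/5 m (b=L-a=12/5):
  M_4 = M₀x/L - M₀  [x>a] = 2·4/6 - 2 = -2/3 kN·m
Superposition: M = Σ M_i = 38/9 kN·m ≈ 4.222222 kN·m

M(4) = 38/9 kN·m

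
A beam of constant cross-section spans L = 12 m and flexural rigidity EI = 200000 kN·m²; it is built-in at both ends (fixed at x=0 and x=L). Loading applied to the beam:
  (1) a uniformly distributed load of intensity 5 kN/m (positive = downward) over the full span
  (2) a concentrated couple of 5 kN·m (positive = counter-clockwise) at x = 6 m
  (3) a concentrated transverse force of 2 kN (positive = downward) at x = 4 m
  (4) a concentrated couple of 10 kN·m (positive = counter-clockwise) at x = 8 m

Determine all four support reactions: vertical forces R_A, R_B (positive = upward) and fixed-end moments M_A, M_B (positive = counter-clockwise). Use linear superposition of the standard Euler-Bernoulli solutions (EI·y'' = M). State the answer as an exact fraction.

Load 1 — uniform load w=5 kN/m over full span:
  R_A = wL/2 = 5·12/2 = 30 kN
  M_A = wL²/12 = 5·12²/12 = 60 kN·m
  R_B = wL/2 = 5·12/2 = 30 kN
  M_B = -wL²/12 = -5·12²/12 = -60 kN·m
Load 2 — applied couple M₀=5 kN·m at a=6 m (b=L-a=6):
  R_A = 6M₀ab/L³ = 6·5·6·6/12³ = 5/8 kN
  M_A = M₀b(2a-b)/L² = 5·6·(2·6-6)/12² = 5/4 kN·m
  R_B = -6M₀ab/L³ = -6·5·6·6/12³ = -5/8 kN
  M_B = M₀a(2b-a)/L² = 5·6·(2·6-6)/12² = 5/4 kN·m
Load 3 — point force P=2 kN at a=4 m (b=L-a=8):
  R_A = Pb²(3a+b)/L³ = 2·8²·(3·4+8)/12³ = 40/27 kN
  M_A = Pab²/L² = 2·4·8²/12² = 32/9 kN·m
  R_B = Pa²(a+3b)/L³ = 2·4²·(4+3·8)/12³ = 14/27 kN
  M_B = -Pa²b/L² = -2·4²·8/12² = -16/9 kN·m
Load 4 — applied couple M₀=10 kN·m at a=8 m (b=L-a=4):
  R_A = 6M₀ab/L³ = 6·10·8·4/12³ = 10/9 kN
  M_A = M₀b(2a-b)/L² = 10·4·(2·8-4)/12² = 10/3 kN·m
  R_B = -6M₀ab/L³ = -6·10·8·4/12³ = -10/9 kN
  M_B = M₀a(2b-a)/L² = 10·8·(2·4-8)/12² = 0 kN·m
Superposition: R_A = 7175/216 kN, M_A = 2453/36 kN·m, R_B = 6217/216 kN, M_B = -2179/36 kN·m

R_A = 7175/216 kN, M_A = 2453/36 kN·m, R_B = 6217/216 kN, M_B = -2179/36 kN·m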